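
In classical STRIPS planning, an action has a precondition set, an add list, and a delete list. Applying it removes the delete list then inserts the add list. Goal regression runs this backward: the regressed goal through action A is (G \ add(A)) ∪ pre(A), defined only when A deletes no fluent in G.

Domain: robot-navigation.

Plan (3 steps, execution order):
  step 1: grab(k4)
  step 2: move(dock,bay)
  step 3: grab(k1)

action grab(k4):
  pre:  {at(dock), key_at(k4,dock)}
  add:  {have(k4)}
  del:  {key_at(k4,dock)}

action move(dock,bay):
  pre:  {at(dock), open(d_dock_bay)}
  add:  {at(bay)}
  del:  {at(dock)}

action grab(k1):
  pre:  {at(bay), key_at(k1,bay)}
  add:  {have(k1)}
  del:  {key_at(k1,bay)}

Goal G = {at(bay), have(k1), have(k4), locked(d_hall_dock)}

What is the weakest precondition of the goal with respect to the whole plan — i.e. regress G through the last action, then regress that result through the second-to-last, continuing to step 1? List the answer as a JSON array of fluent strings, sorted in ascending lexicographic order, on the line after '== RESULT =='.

Regress step by step:
  through step 3 (grab(k1)): drop {have(k1)}, keep {at(bay), have(k4), locked(d_hall_dock)}, require {at(bay), key_at(k1,bay)}
    → {at(bay), have(k4), key_at(k1,bay), locked(d_hall_dock)}
  through step 2 (move(dock,bay)): drop {at(bay)}, keep {have(k4), key_at(k1,bay), locked(d_hall_dock)}, require {at(dock), open(d_dock_bay)}
    → {at(dock), have(k4), key_at(k1,bay), locked(d_hall_dock), open(d_dock_bay)}
  through step 1 (grab(k4)): drop {have(k4)}, keep {at(dock), key_at(k1,bay), locked(d_hall_dock), open(d_dock_bay)}, require {at(dock), key_at(k4,dock)}
    → {at(dock), key_at(k1,bay), key_at(k4,dock), locked(d_hall_dock), open(d_dock_bay)}

== RESULT ==
["at(dock)", "key_at(k1,bay)", "key_at(k4,dock)", "locked(d_hall_dock)", "open(d_dock_bay)"]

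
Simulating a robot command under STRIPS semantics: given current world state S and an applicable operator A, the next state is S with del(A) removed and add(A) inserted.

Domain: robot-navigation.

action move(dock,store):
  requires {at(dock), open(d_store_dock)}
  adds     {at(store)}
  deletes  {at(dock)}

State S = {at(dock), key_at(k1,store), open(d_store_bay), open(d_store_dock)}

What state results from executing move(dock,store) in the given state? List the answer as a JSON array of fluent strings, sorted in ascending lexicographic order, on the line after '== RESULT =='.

Progress:
  pre ⊆ S: {at(dock), open(d_store_dock)} ⊆ S  — applicable
  S \ del = {key_at(k1,store), open(d_store_bay), open(d_store_dock)}
  ∪ add   = {at(store), key_at(k1,store), open(d_store_bay), open(d_store_dock)}

== RESULT ==
["at(store)", "key_at(k1,store)", "open(d_store_bay)", "open(d_store_dock)"]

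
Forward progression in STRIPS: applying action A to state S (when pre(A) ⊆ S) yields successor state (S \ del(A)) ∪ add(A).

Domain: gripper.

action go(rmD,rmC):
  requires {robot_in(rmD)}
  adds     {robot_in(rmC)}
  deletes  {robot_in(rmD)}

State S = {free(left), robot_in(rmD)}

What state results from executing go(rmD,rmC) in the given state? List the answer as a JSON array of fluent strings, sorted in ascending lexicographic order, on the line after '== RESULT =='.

Compute (S \ del) ∪ add:
  pre ⊆ S: {robot_in(rmD)} ⊆ S  — applicable
  S \ del = {free(left)}
  ∪ add   = {free(left), robot_in(rmC)}

== RESULT ==
["free(left)", "robot_in(rmC)"]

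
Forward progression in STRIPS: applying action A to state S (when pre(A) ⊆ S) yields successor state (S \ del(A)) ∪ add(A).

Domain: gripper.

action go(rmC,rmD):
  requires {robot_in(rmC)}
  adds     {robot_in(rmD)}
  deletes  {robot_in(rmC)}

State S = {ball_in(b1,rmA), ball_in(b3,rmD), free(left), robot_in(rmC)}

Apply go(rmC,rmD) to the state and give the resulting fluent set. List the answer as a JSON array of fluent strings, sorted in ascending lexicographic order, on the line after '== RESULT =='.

Progress:
  pre ⊆ S: {robot_in(rmC)} ⊆ S  — applicable
  S \ del = {ball_in(b1,rmA), ball_in(b3,rmD), free(left)}
  ∪ add   = {ball_in(b1,rmA), ball_in(b3,rmD), free(left), robot_in(rmD)}

== RESULT ==
["ball_in(b1,rmA)", "ball_in(b3,rmD)", "free(left)", "robot_in(rmD)"]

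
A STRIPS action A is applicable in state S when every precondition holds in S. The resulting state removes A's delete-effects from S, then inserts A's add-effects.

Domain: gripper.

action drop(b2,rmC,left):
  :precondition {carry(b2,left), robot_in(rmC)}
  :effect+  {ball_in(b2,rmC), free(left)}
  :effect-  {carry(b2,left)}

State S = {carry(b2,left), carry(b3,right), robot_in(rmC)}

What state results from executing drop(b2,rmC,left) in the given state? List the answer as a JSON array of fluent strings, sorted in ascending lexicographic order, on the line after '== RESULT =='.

Compute (S \ del) ∪ add:
  pre ⊆ S: {carry(b2,left), robot_in(rmC)} ⊆ S  — applicable
  S \ del = {carry(b3,right), robot_in(rmC)}
  ∪ add   = {ball_in(b2,rmC), carry(b3,right), free(left), robot_in(rmC)}

== RESULT ==
["ball_in(b2,rmC)", "carry(b3,right)", "free(left)", "robot_in(rmC)"]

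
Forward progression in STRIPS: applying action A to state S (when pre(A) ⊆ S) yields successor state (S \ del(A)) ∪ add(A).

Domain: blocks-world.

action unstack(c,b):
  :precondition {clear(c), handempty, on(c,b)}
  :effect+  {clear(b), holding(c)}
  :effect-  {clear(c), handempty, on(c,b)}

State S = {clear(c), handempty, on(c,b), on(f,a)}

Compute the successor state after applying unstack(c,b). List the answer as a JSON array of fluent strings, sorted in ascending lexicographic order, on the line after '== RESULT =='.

Progress:
  pre ⊆ S: {clear(c), handempty, on(c,b)} ⊆ S  — applicable
  S \ del = {on(f,a)}
  ∪ add   = {clear(b), holding(c), on(f,a)}

== RESULT ==
["clear(b)", "holding(c)", "on(f,a)"]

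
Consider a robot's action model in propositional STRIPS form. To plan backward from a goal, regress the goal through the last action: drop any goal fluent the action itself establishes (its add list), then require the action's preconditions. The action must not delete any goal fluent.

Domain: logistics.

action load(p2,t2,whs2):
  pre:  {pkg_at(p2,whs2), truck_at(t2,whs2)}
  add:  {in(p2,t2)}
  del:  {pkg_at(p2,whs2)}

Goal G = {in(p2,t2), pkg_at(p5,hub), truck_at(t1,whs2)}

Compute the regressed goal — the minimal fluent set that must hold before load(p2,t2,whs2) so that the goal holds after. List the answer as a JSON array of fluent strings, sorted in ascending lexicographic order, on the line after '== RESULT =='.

Compute (G \ add) ∪ pre:
  G ∩ del = {}  (empty — regression defined)
  G \ add = {in(p2,t2), pkg_at(p5,hub), truck_at(t1,whs2)} \ {in(p2,t2)} = {pkg_at(p5,hub), truck_at(t1,whs2)}
  ∪ pre   = {pkg_at(p5,hub), truck_at(t1,whs2)} ∪ {pkg_at(p2,whs2), truck_at(t2,whs2)}
          = {pkg_at(p2,whs2), pkg_at(p5,hub), truck_at(t1,whs2), truck_at(t2,whs2)}

== RESULT ==
["pkg_at(p2,whs2)", "pkg_at(p5,hub)", "truck_at(t1,whs2)", "truck_at(t2,whs2)"]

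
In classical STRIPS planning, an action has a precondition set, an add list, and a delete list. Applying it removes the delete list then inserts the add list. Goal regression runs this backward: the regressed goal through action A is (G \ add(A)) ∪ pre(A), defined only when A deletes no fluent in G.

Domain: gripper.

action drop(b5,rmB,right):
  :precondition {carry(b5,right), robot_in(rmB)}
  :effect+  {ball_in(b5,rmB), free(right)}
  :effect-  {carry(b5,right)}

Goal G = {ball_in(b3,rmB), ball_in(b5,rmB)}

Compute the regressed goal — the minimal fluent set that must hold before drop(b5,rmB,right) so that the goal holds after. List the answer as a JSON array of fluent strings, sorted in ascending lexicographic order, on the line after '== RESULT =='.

Regress:
  G ∩ del = {}  (empty — regression defined)
  G \ add = {ball_in(b3,rmB), ball_in(b5,rmB)} \ {ball_in(b5,rmB), free(right)} = {ball_in(b3,rmB)}
  ∪ pre   = {ball_in(b3,rmB)} ∪ {carry(b5,right), robot_in(rmB)}
          = {ball_in(b3,rmB), carry(b5,right), robot_in(rmB)}

== RESULT ==
["ball_in(b3,rmB)", "carry(b5,right)", "robot_in(rmB)"]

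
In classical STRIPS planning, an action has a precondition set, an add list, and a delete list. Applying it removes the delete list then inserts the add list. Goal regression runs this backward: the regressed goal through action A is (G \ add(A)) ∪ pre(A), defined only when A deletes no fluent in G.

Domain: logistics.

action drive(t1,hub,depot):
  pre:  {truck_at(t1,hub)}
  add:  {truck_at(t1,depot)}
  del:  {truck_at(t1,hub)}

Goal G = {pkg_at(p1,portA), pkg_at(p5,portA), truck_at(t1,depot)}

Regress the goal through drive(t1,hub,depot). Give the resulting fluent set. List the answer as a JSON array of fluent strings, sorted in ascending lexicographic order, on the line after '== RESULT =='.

Regress:
  G ∩ del = {}  (empty — regression defined)
  G \ add = {pkg_at(p1,portA), pkg_at(p5,portA), truck_at(t1,depot)} \ {truck_at(t1,depot)} = {pkg_at(p1,portA), pkg_at(p5,portA)}
  ∪ pre   = {pkg_at(p1,portA), pkg_at(p5,portA)} ∪ {truck_at(t1,hub)}
          = {pkg_at(p1,portA), pkg_at(p5,portA), truck_at(t1,hub)}

== RESULT ==
["pkg_at(p1,portA)", "pkg_at(p5,portA)", "truck_at(t1,hub)"]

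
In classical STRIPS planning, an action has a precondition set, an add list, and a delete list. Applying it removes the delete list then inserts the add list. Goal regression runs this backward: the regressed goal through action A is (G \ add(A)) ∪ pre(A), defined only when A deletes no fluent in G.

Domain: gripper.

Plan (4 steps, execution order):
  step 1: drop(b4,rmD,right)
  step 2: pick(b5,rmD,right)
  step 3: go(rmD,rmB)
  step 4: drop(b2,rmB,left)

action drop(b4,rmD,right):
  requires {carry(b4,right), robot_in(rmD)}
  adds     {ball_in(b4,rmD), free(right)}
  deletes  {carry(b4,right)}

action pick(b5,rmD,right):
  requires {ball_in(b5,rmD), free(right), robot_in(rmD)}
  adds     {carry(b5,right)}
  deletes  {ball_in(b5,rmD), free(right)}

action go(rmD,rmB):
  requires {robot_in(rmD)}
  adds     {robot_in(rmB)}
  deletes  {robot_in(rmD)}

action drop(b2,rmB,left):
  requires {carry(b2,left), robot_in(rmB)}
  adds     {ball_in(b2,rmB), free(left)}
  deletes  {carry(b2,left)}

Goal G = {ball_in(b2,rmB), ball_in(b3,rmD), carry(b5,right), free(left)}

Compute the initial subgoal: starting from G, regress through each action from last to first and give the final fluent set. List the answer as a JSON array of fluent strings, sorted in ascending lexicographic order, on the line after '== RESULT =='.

Work backward from the goal:
  through step 4 (drop(b2,rmB,left)): drop {ball_in(b2,rmB), free(left)}, keep {ball_in(b3,rmD), carry(b5,right)}, require {carry(b2,left), robot_in(rmB)}
    → {ball_in(b3,rmD), carry(b2,left), carry(b5,right), robot_in(rmB)}
  through step 3 (go(rmD,rmB)): drop {robot_in(rmB)}, keep {ball_in(b3,rmD), carry(b2,left), carry(b5,right)}, require {robot_in(rmD)}
    → {ball_in(b3,rmD), carry(b2,left), carry(b5,right), robot_in(rmD)}
  through step 2 (pick(b5,rmD,right)): drop {carry(b5,right)}, keep {ball_in(b3,rmD), carry(b2,left), robot_in(rmD)}, require {ball_in(b5,rmD), free(right), robot_in(rmD)}
    → {ball_in(b3,rmD), ball_in(b5,rmD), carry(b2,left), free(right), robot_in(rmD)}
  through step 1 (drop(b4,rmD,right)): drop {free(right)}, keep {ball_in(b3,rmD), ball_in(b5,rmD), carry(b2,left), robot_in(rmD)}, require {carry(b4,right), robot_in(rmD)}
    → {ball_in(b3,rmD), ball_in(b5,rmD), carry(b2,left), carry(b4,right), robot_in(rmD)}

== RESULT ==
["ball_in(b3,rmD)", "ball_in(b5,rmD)", "carry(b2,left)", "carry(b4,right)", "robot_in(rmD)"]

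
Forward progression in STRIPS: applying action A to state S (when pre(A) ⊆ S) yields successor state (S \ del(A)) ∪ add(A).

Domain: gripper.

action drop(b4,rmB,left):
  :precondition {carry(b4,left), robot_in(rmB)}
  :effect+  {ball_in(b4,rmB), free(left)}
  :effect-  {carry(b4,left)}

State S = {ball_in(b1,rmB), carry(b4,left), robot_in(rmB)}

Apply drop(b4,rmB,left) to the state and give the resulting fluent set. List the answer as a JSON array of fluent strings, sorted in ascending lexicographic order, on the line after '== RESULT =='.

Compute (S \ del) ∪ add:
  pre ⊆ S: {carry(b4,left), robot_in(rmB)} ⊆ S  — applicable
  S \ del = {ball_in(b1,rmB), robot_in(rmB)}
  ∪ add   = {ball_in(b1,rmB), ball_in(b4,rmB), free(left), robot_in(rmB)}

== RESULT ==
["ball_in(b1,rmB)", "ball_in(b4,rmB)", "free(left)", "robot_in(rmB)"]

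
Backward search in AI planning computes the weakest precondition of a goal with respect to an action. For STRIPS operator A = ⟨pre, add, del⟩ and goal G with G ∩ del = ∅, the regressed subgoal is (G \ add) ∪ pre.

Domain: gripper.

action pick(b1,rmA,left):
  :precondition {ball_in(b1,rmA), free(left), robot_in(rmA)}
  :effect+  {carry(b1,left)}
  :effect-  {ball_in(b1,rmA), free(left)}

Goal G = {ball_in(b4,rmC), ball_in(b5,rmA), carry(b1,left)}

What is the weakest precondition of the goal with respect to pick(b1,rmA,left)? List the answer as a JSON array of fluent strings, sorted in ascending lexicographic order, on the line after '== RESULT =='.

Regress:
  G ∩ del = {}  (empty — regression defined)
  G \ add = {ball_in(b4,rmC), ball_in(b5,rmA), carry(b1,left)} \ {carry(b1,left)} = {ball_in(b4,rmC), ball_in(b5,rmA)}
  ∪ pre   = {ball_in(b4,rmC), ball_in(b5,rmA)} ∪ {ball_in(b1,rmA), free(left), robot_in(rmA)}
          = {ball_in(b1,rmA), ball_in(b4,rmC), ball_in(b5,rmA), free(left), robot_in(rmA)}

== RESULT ==
["ball_in(b1,rmA)", "ball_in(b4,rmC)", "ball_in(b5,rmA)", "free(left)", "robot_in(rmA)"]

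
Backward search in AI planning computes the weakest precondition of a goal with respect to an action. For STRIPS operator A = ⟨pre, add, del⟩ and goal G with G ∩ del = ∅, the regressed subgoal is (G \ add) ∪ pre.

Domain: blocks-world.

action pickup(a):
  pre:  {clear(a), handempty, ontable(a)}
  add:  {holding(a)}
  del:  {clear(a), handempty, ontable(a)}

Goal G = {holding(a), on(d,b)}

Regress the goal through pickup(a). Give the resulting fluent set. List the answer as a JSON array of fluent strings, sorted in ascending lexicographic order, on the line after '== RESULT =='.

Compute (G \ add) ∪ pre:
  G ∩ del = {}  (empty — regression defined)
  G \ add = {holding(a), on(d,b)} \ {holding(a)} = {on(d,b)}
  ∪ pre   = {on(d,b)} ∪ {clear(a), handempty, ontable(a)}
          = {clear(a), handempty, on(d,b), ontable(a)}

== RESULT ==
["clear(a)", "handempty", "on(d,b)", "ontable(a)"]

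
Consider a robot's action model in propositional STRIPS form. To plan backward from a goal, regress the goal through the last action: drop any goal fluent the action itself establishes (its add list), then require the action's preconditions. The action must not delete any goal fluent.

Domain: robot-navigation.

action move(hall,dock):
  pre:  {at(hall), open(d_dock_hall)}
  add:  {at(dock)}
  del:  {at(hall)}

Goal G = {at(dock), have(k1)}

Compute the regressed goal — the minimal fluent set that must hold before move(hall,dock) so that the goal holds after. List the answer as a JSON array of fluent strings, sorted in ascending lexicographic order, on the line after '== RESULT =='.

Regress:
  G ∩ del = {}  (empty — regression defined)
  G \ add = {at(dock), have(k1)} \ {at(dock)} = {have(k1)}
  ∪ pre   = {have(k1)} ∪ {at(hall), open(d_dock_hall)}
          = {at(hall), have(k1), open(d_dock_hall)}

== RESULT ==
["at(hall)", "have(k1)", "open(d_dock_hall)"]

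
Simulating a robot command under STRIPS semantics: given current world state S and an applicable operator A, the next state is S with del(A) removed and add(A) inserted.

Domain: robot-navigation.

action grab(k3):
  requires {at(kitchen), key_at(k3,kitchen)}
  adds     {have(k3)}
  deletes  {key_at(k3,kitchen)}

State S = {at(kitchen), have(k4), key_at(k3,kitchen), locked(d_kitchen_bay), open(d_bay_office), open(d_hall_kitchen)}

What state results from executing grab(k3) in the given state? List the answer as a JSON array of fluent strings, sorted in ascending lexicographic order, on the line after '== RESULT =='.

Compute (S \ del) ∪ add:
  pre ⊆ S: {at(kitchen), key_at(k3,kitchen)} ⊆ S  — applicable
  S \ del = {at(kitchen), have(k4), locked(d_kitchen_bay), open(d_bay_office), open(d_hall_kitchen)}
  ∪ add   = {at(kitchen), have(k3), have(k4), locked(d_kitchen_bay), open(d_bay_office), open(d_hall_kitchen)}

== RESULT ==
["at(kitchen)", "have(k3)", "have(k4)", "locked(d_kitchen_bay)", "open(d_bay_office)", "open(d_hall_kitchen)"]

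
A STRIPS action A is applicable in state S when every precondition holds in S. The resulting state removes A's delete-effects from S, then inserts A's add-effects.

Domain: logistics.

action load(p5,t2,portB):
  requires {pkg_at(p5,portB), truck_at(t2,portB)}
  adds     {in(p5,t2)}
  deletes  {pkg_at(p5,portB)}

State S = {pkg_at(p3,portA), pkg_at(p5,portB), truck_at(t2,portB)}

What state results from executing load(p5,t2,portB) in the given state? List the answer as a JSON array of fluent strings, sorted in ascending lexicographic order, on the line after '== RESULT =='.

Progress:
  pre ⊆ S: {pkg_at(p5,portB), truck_at(t2,portB)} ⊆ S  — applicable
  S \ del = {pkg_at(p3,portA), truck_at(t2,portB)}
  ∪ add   = {in(p5,t2), pkg_at(p3,portA), truck_at(t2,portB)}

== RESULT ==
["in(p5,t2)", "pkg_at(p3,portA)", "truck_at(t2,portB)"]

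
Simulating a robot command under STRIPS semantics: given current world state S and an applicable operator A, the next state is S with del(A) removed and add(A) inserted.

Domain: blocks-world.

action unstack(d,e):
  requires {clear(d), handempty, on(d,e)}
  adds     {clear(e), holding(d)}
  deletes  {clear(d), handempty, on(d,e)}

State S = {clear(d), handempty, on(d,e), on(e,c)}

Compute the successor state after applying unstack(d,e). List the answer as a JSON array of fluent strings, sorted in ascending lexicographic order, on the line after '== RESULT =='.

Compute (S \ del) ∪ add:
  pre ⊆ S: {clear(d), handempty, on(d,e)} ⊆ S  — applicable
  S \ del = {on(e,c)}
  ∪ add   = {clear(e), holding(d), on(e,c)}

== RESULT ==
["clear(e)", "holding(d)", "on(e,c)"]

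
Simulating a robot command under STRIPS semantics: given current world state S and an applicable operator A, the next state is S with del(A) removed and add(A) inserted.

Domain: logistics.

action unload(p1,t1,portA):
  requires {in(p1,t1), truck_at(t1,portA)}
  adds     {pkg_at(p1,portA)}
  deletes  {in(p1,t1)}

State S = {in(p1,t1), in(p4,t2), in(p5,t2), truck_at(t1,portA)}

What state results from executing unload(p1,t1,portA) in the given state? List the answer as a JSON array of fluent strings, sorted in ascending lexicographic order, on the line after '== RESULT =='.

Compute (S \ del) ∪ add:
  pre ⊆ S: {in(p1,t1), truck_at(t1,portA)} ⊆ S  — applicable
  S \ del = {in(p4,t2), in(p5,t2), truck_at(t1,portA)}
  ∪ add   = {in(p4,t2), in(p5,t2), pkg_at(p1,portA), truck_at(t1,portA)}

== RESULT ==
["in(p4,t2)", "in(p5,t2)", "pkg_at(p1,portA)", "truck_at(t1,portA)"]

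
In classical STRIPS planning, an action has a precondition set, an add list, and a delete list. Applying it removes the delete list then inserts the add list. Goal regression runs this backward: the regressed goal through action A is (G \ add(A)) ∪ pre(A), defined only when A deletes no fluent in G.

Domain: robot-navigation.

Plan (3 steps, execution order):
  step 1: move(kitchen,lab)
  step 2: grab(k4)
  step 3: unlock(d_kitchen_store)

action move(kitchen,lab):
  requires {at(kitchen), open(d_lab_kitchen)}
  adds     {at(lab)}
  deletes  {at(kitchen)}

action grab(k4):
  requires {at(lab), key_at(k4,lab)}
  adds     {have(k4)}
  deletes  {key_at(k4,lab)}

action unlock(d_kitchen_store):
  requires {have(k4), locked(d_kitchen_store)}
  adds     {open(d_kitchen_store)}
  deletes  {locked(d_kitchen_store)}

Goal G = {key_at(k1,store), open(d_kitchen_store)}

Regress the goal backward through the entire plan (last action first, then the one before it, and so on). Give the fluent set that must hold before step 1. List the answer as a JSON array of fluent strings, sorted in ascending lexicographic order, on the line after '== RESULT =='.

Work backward from the goal:
  through step 3 (unlock(d_kitchen_store)): drop {open(d_kitchen_store)}, keep {key_at(k1,store)}, require {have(k4), locked(d_kitchen_store)}
    → {have(k4), key_at(k1,store), locked(d_kitchen_store)}
  through step 2 (grab(k4)): drop {have(k4)}, keep {key_at(k1,store), locked(d_kitchen_store)}, require {at(lab), key_at(k4,lab)}
    → {at(lab), key_at(k1,store), key_at(k4,lab), locked(d_kitchen_store)}
  through step 1 (move(kitchen,lab)): drop {at(lab)}, keep {key_at(k1,store), key_at(k4,lab), locked(d_kitchen_store)}, require {at(kitchen), open(d_lab_kitchen)}
    → {at(kitchen), key_at(k1,store), key_at(k4,lab), locked(d_kitchen_store), open(d_lab_kitchen)}

== RESULT ==
["at(kitchen)", "key_at(k1,store)", "key_at(k4,lab)", "locked(d_kitchen_store)", "open(d_lab_kitchen)"]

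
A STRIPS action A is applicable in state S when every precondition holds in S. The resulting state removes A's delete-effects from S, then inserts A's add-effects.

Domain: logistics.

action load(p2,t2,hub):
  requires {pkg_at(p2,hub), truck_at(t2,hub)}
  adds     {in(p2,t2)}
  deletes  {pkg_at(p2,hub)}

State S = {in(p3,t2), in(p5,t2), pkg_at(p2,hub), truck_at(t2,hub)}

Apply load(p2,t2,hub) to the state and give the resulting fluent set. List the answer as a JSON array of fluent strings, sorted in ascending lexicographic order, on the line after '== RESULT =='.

Compute (S \ del) ∪ add:
  pre ⊆ S: {pkg_at(p2,hub), truck_at(t2,hub)} ⊆ S  — applicable
  S \ del = {in(p3,t2), in(p5,t2), truck_at(t2,hub)}
  ∪ add   = {in(p2,t2), in(p3,t2), in(p5,t2), truck_at(t2,hub)}

== RESULT ==
["in(p2,t2)", "in(p3,t2)", "in(p5,t2)", "truck_at(t2,hub)"]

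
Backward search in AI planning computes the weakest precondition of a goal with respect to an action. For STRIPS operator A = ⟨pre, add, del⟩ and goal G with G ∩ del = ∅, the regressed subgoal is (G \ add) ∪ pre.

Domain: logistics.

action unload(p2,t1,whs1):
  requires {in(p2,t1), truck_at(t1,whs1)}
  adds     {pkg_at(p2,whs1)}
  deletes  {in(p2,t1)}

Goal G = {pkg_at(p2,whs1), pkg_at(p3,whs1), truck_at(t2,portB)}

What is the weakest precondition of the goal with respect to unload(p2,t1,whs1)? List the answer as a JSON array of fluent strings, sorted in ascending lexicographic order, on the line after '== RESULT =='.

Regress:
  G ∩ del = {}  (empty — regression defined)
  G \ add = {pkg_at(p2,whs1), pkg_at(p3,whs1), truck_at(t2,portB)} \ {pkg_at(p2,whs1)} = {pkg_at(p3,whs1), truck_at(t2,portB)}
  ∪ pre   = {pkg_at(p3,whs1), truck_at(t2,portB)} ∪ {in(p2,t1), truck_at(t1,whs1)}
          = {in(p2,t1), pkg_at(p3,whs1), truck_at(t1,whs1), truck_at(t2,portB)}

== RESULT ==
["in(p2,t1)", "pkg_at(p3,whs1)", "truck_at(t1,whs1)", "truck_at(t2,portB)"]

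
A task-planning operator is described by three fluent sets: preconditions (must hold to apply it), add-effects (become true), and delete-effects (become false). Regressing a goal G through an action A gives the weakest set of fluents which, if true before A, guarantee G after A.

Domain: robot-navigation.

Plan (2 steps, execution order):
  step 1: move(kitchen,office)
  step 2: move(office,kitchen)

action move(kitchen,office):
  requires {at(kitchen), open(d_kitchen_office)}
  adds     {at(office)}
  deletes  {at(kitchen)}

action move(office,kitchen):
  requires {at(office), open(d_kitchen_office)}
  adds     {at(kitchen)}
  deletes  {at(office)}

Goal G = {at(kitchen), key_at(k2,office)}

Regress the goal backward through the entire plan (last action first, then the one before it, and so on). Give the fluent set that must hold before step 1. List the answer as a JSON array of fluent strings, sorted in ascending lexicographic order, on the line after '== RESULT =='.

Work backward from the goal:
  through step 2 (move(office,kitchen)): drop {at(kitchen)}, keep {key_at(k2,office)}, require {at(office), open(d_kitchen_office)}
    → {at(office), key_at(k2,office), open(d_kitchen_office)}
  through step 1 (move(kitchen,office)): drop {at(office)}, keep {key_at(k2,office), open(d_kitchen_office)}, require {at(kitchen), open(d_kitchen_office)}
    → {at(kitchen), key_at(k2,office), open(d_kitchen_office)}

== RESULT ==
["at(kitchen)", "key_at(k2,office)", "open(d_kitchen_office)"]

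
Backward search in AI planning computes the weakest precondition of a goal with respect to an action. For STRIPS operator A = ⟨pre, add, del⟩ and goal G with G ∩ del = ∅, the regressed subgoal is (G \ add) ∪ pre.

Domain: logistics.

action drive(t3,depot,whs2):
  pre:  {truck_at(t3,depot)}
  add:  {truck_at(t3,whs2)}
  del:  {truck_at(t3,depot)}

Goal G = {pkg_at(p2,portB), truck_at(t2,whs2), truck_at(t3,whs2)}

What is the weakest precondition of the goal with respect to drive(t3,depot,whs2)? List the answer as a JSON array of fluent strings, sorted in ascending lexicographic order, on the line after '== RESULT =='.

Regress:
  G ∩ del = {}  (empty — regression defined)
  G \ add = {pkg_at(p2,portB), truck_at(t2,whs2), truck_at(t3,whs2)} \ {truck_at(t3,whs2)} = {pkg_at(p2,portB), truck_at(t2,whs2)}
  ∪ pre   = {pkg_at(p2,portB), truck_at(t2,whs2)} ∪ {truck_at(t3,depot)}
          = {pkg_at(p2,portB), truck_at(t2,whs2), truck_at(t3,depot)}

== RESULT ==
["pkg_at(p2,portB)", "truck_at(t2,whs2)", "truck_at(t3,depot)"]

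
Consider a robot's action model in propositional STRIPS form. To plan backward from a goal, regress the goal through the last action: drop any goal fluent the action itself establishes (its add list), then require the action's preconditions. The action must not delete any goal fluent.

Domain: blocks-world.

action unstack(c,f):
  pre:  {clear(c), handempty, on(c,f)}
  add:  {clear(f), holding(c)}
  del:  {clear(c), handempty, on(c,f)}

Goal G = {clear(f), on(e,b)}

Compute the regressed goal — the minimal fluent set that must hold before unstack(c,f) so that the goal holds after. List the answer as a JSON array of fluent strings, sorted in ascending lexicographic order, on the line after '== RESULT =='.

Compute (G \ add) ∪ pre:
  G ∩ del = {}  (empty — regression defined)
  G \ add = {clear(f), on(e,b)} \ {clear(f), holding(c)} = {on(e,b)}
  ∪ pre   = {on(e,b)} ∪ {clear(c), handempty, on(c,f)}
          = {clear(c), handempty, on(c,f), on(e,b)}

== RESULT ==
["clear(c)", "handempty", "on(c,f)", "on(e,b)"]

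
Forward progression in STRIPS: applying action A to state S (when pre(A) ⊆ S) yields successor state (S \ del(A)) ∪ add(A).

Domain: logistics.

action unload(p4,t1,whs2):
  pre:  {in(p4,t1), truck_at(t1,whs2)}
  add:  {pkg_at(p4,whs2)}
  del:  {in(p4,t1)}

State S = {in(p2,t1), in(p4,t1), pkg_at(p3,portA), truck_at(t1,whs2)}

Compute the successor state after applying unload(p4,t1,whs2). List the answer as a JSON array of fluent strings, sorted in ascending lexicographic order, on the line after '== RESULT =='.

Compute (S \ del) ∪ add:
  pre ⊆ S: {in(p4,t1), truck_at(t1,whs2)} ⊆ S  — applicable
  S \ del = {in(p2,t1), pkg_at(p3,portA), truck_at(t1,whs2)}
  ∪ add   = {in(p2,t1), pkg_at(p3,portA), pkg_at(p4,whs2), truck_at(t1,whs2)}

== RESULT ==
["in(p2,t1)", "pkg_at(p3,portA)", "pkg_at(p4,whs2)", "truck_at(t1,whs2)"]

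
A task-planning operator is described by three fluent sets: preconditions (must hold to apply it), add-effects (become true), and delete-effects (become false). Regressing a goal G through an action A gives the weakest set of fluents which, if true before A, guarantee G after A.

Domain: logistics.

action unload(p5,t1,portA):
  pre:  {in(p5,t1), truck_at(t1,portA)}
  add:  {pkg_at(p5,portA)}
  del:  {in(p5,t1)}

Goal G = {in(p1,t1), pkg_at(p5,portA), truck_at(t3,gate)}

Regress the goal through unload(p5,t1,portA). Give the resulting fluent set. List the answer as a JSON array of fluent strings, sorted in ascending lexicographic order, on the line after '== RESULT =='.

Regress:
  G ∩ del = {}  (empty — regression defined)
  G \ add = {in(p1,t1), pkg_at(p5,portA), truck_at(t3,gate)} \ {pkg_at(p5,portA)} = {in(p1,t1), truck_at(t3,gate)}
  ∪ pre   = {in(p1,t1), truck_at(t3,gate)} ∪ {in(p5,t1), truck_at(t1,portA)}
          = {in(p1,t1), in(p5,t1), truck_at(t1,portA), truck_at(t3,gate)}

== RESULT ==
["in(p1,t1)", "in(p5,t1)", "truck_at(t1,portA)", "truck_at(t3,gate)"]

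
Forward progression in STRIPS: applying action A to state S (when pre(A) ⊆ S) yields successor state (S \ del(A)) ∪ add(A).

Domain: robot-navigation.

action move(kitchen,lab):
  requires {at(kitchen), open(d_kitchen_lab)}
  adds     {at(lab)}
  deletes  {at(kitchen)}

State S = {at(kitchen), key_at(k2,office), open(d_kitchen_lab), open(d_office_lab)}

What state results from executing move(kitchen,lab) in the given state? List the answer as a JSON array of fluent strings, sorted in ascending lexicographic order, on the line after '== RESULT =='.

Compute (S \ del) ∪ add:
  pre ⊆ S: {at(kitchen), open(d_kitchen_lab)} ⊆ S  — applicable
  S \ del = {key_at(k2,office), open(d_kitchen_lab), open(d_office_lab)}
  ∪ add   = {at(lab), key_at(k2,office), open(d_kitchen_lab), open(d_office_lab)}

== RESULT ==
["at(lab)", "key_at(k2,office)", "open(d_kitchen_lab)", "open(d_office_lab)"]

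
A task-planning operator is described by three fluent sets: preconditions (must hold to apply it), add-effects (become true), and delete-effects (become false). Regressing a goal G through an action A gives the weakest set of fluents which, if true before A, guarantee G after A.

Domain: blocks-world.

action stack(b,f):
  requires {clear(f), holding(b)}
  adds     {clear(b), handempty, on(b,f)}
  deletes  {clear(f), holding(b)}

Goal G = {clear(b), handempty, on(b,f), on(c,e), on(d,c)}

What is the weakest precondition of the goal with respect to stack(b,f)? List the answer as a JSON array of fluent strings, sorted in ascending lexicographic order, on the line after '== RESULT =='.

Regress:
  G ∩ del = {}  (empty — regression defined)
  G \ add = {clear(b), handempty, on(b,f), on(c,e), on(d,c)} \ {clear(b), handempty, on(b,f)} = {on(c,e), on(d,c)}
  ∪ pre   = {on(c,e), on(d,c)} ∪ {clear(f), holding(b)}
          = {clear(f), holding(b), on(c,e), on(d,c)}

== RESULT ==
["clear(f)", "holding(b)", "on(c,e)", "on(d,c)"]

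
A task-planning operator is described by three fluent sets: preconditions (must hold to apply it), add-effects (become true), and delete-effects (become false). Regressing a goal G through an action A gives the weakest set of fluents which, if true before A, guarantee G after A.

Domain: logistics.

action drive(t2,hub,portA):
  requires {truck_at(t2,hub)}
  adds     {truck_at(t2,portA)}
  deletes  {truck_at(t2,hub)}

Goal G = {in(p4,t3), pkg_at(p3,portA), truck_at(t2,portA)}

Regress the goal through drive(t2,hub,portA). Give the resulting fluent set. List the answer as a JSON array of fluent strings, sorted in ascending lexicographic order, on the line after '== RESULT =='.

Regress:
  G ∩ del = {}  (empty — regression defined)
  G \ add = {in(p4,t3), pkg_at(p3,portA), truck_at(t2,portA)} \ {truck_at(t2,portA)} = {in(p4,t3), pkg_at(p3,portA)}
  ∪ pre   = {in(p4,t3), pkg_at(p3,portA)} ∪ {truck_at(t2,hub)}
          = {in(p4,t3), pkg_at(p3,portA), truck_at(t2,hub)}

== RESULT ==
["in(p4,t3)", "pkg_at(p3,portA)", "truck_at(t2,hub)"]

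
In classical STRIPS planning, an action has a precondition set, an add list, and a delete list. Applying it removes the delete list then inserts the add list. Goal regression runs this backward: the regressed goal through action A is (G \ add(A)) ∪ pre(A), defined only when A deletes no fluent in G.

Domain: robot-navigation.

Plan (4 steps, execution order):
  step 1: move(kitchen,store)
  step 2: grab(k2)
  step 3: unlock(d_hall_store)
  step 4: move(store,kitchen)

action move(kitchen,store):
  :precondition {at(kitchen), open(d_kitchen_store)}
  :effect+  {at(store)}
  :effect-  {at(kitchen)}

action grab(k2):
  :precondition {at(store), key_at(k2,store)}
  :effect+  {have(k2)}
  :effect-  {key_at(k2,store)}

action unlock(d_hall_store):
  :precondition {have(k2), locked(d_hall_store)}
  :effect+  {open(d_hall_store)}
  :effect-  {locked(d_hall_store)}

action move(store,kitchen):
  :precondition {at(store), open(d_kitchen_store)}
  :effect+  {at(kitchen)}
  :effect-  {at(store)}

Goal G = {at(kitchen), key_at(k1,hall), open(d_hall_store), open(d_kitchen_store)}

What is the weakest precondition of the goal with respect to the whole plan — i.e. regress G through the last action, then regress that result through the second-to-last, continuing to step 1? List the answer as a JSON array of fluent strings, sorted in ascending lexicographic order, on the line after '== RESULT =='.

Work backward from the goal:
  through step 4 (move(store,kitchen)): drop {at(kitchen)}, keep {key_at(k1,hall), open(d_hall_store), open(d_kitchen_store)}, require {at(store), open(d_kitchen_store)}
    → {at(store), key_at(k1,hall), open(d_hall_store), open(d_kitchen_store)}
  through step 3 (unlock(d_hall_store)): drop {open(d_hall_store)}, keep {at(store), key_at(k1,hall), open(d_kitchen_store)}, require {have(k2), locked(d_hall_store)}
    → {at(store), have(k2), key_at(k1,hall), locked(d_hall_store), open(d_kitchen_store)}
  through step 2 (grab(k2)): drop {have(k2)}, keep {at(store), key_at(k1,hall), locked(d_hall_store), open(d_kitchen_store)}, require {at(store), key_at(k2,store)}
    → {at(store), key_at(k1,hall), key_at(k2,store), locked(d_hall_store), open(d_kitchen_store)}
  through step 1 (move(kitchen,store)): drop {at(store)}, keep {key_at(k1,hall), key_at(k2,store), locked(d_hall_store), open(d_kitchen_store)}, require {at(kitchen), open(d_kitchen_store)}
    → {at(kitchen), key_at(k1,hall), key_at(k2,store), locked(d_hall_store), open(d_kitchen_store)}

== RESULT ==
["at(kitchen)", "key_at(k1,hall)", "key_at(k2,store)", "locked(d_hall_store)", "open(d_kitchen_store)"]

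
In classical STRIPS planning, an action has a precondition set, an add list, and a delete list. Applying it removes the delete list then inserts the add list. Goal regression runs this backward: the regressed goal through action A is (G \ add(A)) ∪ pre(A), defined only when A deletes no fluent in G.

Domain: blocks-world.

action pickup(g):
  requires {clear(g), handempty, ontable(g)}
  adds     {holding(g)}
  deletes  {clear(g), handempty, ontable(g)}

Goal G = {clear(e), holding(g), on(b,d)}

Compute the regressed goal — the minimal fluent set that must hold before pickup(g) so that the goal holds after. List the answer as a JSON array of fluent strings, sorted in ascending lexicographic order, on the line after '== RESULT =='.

Compute (G \ add) ∪ pre:
  G ∩ del = {}  (empty — regression defined)
  G \ add = {clear(e), holding(g), on(b,d)} \ {holding(g)} = {clear(e), on(b,d)}
  ∪ pre   = {clear(e), on(b,d)} ∪ {clear(g), handempty, ontable(g)}
          = {clear(e), clear(g), handempty, on(b,d), ontable(g)}

== RESULT ==
["clear(e)", "clear(g)", "handempty", "on(b,d)", "ontable(g)"]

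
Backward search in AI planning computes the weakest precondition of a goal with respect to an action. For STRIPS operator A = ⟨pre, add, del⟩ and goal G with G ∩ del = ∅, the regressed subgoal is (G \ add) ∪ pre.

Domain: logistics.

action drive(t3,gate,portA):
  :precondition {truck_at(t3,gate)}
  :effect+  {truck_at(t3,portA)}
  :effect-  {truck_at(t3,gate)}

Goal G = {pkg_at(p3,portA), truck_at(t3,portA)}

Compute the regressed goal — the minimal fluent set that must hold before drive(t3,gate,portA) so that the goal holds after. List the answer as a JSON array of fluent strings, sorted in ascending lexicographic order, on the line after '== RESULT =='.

Regress:
  G ∩ del = {}  (empty — regression defined)
  G \ add = {pkg_at(p3,portA), truck_at(t3,portA)} \ {truck_at(t3,portA)} = {pkg_at(p3,portA)}
  ∪ pre   = {pkg_at(p3,portA)} ∪ {truck_at(t3,gate)}
          = {pkg_at(p3,portA), truck_at(t3,gate)}

== RESULT ==
["pkg_at(p3,portA)", "truck_at(t3,gate)"]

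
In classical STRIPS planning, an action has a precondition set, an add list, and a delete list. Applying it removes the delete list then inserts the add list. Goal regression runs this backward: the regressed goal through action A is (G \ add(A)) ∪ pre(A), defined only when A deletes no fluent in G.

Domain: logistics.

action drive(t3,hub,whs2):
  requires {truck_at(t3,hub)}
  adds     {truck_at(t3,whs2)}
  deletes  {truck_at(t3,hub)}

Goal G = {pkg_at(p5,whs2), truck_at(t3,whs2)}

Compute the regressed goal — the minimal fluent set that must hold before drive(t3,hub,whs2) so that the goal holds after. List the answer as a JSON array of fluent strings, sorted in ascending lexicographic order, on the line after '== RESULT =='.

Compute (G \ add) ∪ pre:
  G ∩ del = {}  (empty — regression defined)
  G \ add = {pkg_at(p5,whs2), truck_at(t3,whs2)} \ {truck_at(t3,whs2)} = {pkg_at(p5,whs2)}
  ∪ pre   = {pkg_at(p5,whs2)} ∪ {truck_at(t3,hub)}
          = {pkg_at(p5,whs2), truck_at(t3,hub)}

== RESULT ==
["pkg_at(p5,whs2)", "truck_at(t3,hub)"]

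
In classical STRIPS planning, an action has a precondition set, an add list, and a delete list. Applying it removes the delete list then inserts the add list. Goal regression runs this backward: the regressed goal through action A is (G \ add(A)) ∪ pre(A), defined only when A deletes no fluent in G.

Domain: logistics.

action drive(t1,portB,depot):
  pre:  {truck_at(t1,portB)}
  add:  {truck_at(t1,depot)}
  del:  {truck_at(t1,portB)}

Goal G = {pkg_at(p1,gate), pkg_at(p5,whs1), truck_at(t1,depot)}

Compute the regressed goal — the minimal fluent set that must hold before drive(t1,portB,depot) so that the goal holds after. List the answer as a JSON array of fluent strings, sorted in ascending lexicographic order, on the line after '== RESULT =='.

Compute (G \ add) ∪ pre:
  G ∩ del = {}  (empty — regression defined)
  G \ add = {pkg_at(p1,gate), pkg_at(p5,whs1), truck_at(t1,depot)} \ {truck_at(t1,depot)} = {pkg_at(p1,gate), pkg_at(p5,whs1)}
  ∪ pre   = {pkg_at(p1,gate), pkg_at(p5,whs1)} ∪ {truck_at(t1,portB)}
          = {pkg_at(p1,gate), pkg_at(p5,whs1), truck_at(t1,portB)}

== RESULT ==
["pkg_at(p1,gate)", "pkg_at(p5,whs1)", "truck_at(t1,portB)"]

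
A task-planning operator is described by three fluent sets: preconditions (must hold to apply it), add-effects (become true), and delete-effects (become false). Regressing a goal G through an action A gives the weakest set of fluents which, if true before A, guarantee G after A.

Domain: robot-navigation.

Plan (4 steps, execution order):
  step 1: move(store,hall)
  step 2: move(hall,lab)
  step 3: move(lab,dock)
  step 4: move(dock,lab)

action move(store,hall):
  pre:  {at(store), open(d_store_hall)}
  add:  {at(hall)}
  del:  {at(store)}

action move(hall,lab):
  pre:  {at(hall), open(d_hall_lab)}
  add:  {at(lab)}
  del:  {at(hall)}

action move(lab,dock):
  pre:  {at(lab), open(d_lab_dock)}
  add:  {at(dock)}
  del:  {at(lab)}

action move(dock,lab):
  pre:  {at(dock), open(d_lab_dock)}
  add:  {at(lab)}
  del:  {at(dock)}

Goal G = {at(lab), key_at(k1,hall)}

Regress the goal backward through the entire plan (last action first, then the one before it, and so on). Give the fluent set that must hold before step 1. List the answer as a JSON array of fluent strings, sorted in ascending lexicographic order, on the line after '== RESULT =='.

Regress step by step:
  through step 4 (move(dock,lab)): drop {at(lab)}, keep {key_at(k1,hall)}, require {at(dock), open(d_lab_dock)}
    → {at(dock), key_at(k1,hall), open(d_lab_dock)}
  through step 3 (move(lab,dock)): drop {at(dock)}, keep {key_at(k1,hall), open(d_lab_dock)}, require {at(lab), open(d_lab_dock)}
    → {at(lab), key_at(k1,hall), open(d_lab_dock)}
  through step 2 (move(hall,lab)): drop {at(lab)}, keep {key_at(k1,hall), open(d_lab_dock)}, require {at(hall), open(d_hall_lab)}
    → {at(hall), key_at(k1,hall), open(d_hall_lab), open(d_lab_dock)}
  through step 1 (move(store,hall)): drop {at(hall)}, keep {key_at(k1,hall), open(d_hall_lab), open(d_lab_dock)}, require {at(store), open(d_store_hall)}
    → {at(store), key_at(k1,hall), open(d_hall_lab), open(d_lab_dock), open(d_store_hall)}

== RESULT ==
["at(store)", "key_at(k1,hall)", "open(d_hall_lab)", "open(d_lab_dock)", "open(d_store_hall)"]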